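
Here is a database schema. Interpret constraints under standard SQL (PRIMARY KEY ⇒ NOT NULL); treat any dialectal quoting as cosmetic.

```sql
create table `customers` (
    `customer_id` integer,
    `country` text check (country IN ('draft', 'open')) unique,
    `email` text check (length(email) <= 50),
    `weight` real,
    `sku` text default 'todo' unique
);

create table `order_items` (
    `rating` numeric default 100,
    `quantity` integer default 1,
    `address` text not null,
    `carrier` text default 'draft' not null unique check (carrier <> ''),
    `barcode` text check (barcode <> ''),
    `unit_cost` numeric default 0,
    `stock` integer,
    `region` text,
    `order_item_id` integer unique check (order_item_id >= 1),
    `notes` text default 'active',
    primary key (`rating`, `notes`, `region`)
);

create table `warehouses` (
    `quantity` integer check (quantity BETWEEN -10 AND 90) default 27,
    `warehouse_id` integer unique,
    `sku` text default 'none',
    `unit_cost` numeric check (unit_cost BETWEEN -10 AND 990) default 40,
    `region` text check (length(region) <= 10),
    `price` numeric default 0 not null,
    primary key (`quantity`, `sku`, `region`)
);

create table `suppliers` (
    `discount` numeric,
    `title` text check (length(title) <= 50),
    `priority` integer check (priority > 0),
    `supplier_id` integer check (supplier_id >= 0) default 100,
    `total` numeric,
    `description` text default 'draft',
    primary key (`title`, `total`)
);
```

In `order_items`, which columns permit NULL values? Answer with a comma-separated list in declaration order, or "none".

quantity, barcode, unit_cost, stock, order_item_id

- rating: part of the PRIMARY KEY, which implies NOT NULL → not nullable.
- quantity: DEFAULT only fills an omitted column; an explicit NULL is still allowed → nullable.
- address: declared NOT NULL → not nullable.
- carrier: declared NOT NULL → not nullable.
- barcode: CHECK does not forbid NULL (a CHECK constraint passes when its expression is NULL) → nullable.
- unit_cost: DEFAULT only fills an omitted column; an explicit NULL is still allowed → nullable.
- stock: no NOT NULL constraint applies → nullable.
- region: part of the PRIMARY KEY, which implies NOT NULL → not nullable.
- order_item_id: CHECK does not forbid NULL (a CHECK constraint passes when its expression is NULL) → nullable.
- notes: part of the PRIMARY KEY, which implies NOT NULL → not nullable.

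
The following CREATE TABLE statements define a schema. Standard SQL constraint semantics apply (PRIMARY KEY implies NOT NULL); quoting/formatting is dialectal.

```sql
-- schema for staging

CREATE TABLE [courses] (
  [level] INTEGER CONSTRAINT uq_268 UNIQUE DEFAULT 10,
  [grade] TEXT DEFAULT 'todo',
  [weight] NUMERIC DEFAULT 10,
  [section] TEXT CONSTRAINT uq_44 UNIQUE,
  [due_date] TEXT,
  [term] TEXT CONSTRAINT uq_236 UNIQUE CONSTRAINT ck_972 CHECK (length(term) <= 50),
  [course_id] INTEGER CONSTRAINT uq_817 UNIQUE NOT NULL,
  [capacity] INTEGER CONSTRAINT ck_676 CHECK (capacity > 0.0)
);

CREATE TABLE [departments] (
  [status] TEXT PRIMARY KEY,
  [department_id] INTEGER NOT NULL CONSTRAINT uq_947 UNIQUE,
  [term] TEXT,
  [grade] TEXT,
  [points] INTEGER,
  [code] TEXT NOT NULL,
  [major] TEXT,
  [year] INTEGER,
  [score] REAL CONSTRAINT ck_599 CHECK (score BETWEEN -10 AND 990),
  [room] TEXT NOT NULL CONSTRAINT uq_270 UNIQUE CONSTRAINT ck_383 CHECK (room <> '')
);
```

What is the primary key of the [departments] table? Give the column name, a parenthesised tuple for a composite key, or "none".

status is declared PRIMARY KEY inline on the column.

status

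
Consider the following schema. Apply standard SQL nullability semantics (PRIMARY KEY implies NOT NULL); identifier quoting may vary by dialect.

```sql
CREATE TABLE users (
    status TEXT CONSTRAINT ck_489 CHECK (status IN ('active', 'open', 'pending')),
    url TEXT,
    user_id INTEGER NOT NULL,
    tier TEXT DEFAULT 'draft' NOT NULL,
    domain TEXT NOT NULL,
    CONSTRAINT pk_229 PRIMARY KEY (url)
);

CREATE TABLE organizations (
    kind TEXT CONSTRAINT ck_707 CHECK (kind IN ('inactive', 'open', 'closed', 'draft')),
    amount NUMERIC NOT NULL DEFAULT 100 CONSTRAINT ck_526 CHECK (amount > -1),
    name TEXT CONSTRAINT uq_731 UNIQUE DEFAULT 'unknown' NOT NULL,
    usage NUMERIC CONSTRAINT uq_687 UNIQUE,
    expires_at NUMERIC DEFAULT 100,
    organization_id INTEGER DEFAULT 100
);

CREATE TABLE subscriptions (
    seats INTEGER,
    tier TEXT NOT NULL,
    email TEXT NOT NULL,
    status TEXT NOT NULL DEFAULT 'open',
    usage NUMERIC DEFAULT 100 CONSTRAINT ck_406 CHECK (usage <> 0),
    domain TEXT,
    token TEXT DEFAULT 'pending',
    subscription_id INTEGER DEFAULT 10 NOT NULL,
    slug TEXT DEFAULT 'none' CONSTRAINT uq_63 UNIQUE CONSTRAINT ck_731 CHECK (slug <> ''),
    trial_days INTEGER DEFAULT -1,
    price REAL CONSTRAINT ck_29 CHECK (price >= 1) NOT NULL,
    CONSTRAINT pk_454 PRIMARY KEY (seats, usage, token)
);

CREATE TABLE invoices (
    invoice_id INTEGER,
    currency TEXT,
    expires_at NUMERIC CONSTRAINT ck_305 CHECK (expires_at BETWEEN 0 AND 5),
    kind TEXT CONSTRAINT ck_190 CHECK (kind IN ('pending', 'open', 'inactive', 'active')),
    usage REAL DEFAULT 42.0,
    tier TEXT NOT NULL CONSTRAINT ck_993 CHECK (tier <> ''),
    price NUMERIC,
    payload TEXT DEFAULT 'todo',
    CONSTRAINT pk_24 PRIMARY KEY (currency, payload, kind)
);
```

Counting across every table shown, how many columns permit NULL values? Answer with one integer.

users: 1 nullable (status — PK (url) and explicit NOT NULL columns excluded).
organizations: 4 nullable (kind, usage, expires_at, organization_id — PK none and explicit NOT NULL columns excluded).
subscriptions: 3 nullable (domain, slug, trial_days — PK (seats, usage, token) and explicit NOT NULL columns excluded).
invoices: 4 nullable (invoice_id, expires_at, usage, price — PK (currency, payload, kind) and explicit NOT NULL columns excluded).
Total: 1 + 4 + 3 + 4 = 12.

12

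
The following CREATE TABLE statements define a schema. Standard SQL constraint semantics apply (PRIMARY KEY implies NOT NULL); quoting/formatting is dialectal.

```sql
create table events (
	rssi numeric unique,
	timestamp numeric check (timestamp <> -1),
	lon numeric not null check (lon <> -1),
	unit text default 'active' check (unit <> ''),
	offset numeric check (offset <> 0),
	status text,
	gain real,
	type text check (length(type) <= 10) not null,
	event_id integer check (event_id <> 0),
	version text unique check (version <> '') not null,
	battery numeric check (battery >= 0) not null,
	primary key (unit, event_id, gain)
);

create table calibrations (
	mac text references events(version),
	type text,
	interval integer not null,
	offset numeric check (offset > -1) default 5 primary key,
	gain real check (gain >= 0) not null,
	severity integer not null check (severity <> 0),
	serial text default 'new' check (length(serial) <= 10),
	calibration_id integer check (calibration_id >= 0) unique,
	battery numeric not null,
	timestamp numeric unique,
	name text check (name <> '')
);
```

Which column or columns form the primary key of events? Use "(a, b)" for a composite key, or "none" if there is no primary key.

(unit, event_id, gain)

A table-level PRIMARY KEY clause names 3 columns: unit, event_id, gain.
This is a composite key — the combination is unique, not each column individually.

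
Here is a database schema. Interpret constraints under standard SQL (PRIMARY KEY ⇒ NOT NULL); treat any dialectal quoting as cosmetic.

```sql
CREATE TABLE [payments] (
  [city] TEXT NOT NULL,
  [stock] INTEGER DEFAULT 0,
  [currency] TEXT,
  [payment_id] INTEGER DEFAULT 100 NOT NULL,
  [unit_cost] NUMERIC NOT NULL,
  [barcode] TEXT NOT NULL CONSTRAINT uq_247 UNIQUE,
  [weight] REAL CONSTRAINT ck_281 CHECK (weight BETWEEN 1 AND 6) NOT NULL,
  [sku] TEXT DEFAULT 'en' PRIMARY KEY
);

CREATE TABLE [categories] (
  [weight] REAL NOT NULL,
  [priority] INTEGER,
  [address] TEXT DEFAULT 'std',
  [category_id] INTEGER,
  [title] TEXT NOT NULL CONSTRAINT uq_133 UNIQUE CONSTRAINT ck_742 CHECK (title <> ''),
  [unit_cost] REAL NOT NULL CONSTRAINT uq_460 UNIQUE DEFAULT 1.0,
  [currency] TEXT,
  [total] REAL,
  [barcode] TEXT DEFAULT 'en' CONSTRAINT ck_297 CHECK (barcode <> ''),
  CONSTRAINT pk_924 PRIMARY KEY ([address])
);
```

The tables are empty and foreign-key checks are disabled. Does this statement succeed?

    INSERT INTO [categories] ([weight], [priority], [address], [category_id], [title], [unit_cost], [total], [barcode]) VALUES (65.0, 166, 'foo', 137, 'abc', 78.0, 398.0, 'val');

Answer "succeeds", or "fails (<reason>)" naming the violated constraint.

NOT NULL columns: address is supplied; title is supplied; unit_cost is supplied; weight is supplied.
CHECK constraints: 'abc' satisfies (title <> ''); 'val' satisfies (barcode <> '').
No constraint is violated.

succeeds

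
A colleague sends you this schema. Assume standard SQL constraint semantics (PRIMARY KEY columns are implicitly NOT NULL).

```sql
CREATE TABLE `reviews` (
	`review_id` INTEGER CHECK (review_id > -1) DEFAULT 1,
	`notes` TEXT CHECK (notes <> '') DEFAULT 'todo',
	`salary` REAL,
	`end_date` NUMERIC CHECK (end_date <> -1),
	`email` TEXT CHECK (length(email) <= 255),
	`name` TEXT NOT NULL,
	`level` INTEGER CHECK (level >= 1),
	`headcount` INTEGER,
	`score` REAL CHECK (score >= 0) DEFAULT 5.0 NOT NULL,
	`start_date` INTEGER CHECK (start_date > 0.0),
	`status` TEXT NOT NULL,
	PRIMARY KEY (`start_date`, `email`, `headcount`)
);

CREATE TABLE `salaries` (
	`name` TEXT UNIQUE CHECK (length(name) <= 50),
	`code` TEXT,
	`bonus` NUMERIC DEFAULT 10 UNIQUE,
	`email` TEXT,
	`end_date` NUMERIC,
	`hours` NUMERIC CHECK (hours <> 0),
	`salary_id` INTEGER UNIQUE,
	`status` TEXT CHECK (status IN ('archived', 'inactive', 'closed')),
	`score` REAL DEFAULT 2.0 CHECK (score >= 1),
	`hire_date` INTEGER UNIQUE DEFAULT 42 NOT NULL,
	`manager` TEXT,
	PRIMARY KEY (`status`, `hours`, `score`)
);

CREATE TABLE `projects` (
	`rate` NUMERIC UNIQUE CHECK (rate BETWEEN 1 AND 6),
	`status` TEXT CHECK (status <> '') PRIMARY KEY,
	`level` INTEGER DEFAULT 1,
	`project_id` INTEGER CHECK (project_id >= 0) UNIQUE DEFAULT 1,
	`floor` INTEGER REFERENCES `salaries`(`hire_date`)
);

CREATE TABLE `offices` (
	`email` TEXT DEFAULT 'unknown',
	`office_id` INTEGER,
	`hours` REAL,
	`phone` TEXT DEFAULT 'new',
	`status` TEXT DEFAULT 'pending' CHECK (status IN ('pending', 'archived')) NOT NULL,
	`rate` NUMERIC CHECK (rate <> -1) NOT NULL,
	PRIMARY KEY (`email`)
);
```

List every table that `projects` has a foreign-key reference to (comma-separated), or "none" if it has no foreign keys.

salaries

- floor REFERENCES salaries(hire_date).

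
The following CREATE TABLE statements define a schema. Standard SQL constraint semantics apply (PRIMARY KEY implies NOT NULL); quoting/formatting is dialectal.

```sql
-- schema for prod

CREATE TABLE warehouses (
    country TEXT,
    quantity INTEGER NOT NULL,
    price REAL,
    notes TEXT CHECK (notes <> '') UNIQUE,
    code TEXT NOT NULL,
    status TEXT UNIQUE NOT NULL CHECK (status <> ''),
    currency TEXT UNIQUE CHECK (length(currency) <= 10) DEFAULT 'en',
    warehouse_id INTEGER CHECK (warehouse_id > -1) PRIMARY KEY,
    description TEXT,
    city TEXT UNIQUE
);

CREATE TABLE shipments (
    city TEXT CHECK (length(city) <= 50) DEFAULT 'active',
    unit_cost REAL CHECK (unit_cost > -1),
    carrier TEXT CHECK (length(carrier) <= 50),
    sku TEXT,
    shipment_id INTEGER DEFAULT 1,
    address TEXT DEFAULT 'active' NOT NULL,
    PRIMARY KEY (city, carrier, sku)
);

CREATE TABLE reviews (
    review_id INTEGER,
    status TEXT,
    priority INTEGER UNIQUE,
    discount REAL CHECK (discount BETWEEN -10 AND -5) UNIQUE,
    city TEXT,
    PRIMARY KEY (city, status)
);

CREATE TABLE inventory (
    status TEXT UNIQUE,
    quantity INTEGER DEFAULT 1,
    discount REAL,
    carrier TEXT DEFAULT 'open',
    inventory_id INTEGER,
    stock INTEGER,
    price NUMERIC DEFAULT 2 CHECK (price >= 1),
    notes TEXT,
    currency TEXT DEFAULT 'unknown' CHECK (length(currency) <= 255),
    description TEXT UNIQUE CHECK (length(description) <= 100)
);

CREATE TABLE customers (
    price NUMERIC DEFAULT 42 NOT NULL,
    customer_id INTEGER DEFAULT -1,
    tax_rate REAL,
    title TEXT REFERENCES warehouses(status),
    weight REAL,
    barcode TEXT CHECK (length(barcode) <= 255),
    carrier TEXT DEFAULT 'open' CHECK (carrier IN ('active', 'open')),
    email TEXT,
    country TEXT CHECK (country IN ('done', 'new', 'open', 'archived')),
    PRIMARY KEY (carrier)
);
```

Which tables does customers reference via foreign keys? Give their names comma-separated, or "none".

warehouses

- title REFERENCES warehouses(status).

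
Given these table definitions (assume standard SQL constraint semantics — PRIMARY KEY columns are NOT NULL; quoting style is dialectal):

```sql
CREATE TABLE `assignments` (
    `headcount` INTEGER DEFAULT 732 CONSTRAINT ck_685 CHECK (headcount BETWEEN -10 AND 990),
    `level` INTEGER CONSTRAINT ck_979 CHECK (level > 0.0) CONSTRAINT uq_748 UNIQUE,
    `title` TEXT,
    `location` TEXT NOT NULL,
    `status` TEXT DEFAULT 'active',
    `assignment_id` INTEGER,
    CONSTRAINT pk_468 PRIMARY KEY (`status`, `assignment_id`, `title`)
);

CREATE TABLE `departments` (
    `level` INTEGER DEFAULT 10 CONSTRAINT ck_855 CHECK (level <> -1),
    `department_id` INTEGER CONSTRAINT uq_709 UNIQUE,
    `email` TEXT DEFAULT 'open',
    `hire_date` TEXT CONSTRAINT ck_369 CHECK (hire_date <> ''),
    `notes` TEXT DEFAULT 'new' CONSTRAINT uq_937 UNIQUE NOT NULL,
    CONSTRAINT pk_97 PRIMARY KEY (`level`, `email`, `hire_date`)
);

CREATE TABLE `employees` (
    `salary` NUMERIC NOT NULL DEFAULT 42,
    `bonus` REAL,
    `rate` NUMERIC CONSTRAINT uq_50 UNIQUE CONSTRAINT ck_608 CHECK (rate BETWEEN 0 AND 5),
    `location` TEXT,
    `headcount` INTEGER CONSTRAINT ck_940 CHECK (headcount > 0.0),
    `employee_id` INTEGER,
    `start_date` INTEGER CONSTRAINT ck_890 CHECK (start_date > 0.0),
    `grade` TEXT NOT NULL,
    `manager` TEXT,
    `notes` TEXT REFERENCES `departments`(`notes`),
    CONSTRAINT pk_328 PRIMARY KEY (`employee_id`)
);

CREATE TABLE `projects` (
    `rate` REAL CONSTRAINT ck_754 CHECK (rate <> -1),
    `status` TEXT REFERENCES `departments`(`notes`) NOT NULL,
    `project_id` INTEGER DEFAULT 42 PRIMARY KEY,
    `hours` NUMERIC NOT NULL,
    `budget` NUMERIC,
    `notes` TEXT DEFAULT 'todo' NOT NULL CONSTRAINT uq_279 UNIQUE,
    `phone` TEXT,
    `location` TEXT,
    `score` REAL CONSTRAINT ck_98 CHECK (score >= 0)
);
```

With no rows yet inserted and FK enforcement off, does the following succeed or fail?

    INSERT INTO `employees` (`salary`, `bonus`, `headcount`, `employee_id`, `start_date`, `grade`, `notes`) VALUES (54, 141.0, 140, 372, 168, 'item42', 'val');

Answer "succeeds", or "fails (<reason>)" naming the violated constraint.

succeeds

NOT NULL columns: employee_id is supplied; grade is supplied; salary is supplied.
CHECK constraints: 140 satisfies (headcount > 0.0); 168 satisfies (start_date > 0.0).
No constraint is violated.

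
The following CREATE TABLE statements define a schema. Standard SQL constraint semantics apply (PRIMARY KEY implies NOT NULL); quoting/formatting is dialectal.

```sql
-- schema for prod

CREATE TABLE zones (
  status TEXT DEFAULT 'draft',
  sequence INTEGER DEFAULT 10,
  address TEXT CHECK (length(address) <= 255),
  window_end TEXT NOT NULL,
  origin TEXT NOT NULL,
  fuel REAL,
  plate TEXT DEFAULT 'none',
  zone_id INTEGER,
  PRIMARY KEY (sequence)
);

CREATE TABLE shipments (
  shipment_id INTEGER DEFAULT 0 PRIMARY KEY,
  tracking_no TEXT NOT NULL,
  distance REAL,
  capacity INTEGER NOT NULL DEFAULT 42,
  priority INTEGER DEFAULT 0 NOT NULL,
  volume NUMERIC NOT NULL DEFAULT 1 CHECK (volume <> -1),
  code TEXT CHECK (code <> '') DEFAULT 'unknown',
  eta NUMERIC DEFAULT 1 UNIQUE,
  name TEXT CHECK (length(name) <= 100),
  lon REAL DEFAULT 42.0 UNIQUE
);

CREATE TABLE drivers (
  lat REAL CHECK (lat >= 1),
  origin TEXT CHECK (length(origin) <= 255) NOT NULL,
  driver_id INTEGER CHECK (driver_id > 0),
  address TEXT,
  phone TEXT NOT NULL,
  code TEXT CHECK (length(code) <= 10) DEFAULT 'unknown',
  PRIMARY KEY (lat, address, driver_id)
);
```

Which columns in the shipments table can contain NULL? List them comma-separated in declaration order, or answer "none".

distance, code, eta, name, lon

- shipment_id: part of the PRIMARY KEY, which implies NOT NULL → not nullable.
- tracking_no: declared NOT NULL → not nullable.
- distance: no NOT NULL constraint applies → nullable.
- capacity: declared NOT NULL → not nullable.
- priority: declared NOT NULL → not nullable.
- volume: declared NOT NULL → not nullable.
- code: CHECK does not forbid NULL (a CHECK constraint passes when its expression is NULL) → nullable.
- eta: UNIQUE does not imply NOT NULL → nullable.
- name: CHECK does not forbid NULL (a CHECK constraint passes when its expression is NULL) → nullable.
- lon: UNIQUE does not imply NOT NULL → nullable.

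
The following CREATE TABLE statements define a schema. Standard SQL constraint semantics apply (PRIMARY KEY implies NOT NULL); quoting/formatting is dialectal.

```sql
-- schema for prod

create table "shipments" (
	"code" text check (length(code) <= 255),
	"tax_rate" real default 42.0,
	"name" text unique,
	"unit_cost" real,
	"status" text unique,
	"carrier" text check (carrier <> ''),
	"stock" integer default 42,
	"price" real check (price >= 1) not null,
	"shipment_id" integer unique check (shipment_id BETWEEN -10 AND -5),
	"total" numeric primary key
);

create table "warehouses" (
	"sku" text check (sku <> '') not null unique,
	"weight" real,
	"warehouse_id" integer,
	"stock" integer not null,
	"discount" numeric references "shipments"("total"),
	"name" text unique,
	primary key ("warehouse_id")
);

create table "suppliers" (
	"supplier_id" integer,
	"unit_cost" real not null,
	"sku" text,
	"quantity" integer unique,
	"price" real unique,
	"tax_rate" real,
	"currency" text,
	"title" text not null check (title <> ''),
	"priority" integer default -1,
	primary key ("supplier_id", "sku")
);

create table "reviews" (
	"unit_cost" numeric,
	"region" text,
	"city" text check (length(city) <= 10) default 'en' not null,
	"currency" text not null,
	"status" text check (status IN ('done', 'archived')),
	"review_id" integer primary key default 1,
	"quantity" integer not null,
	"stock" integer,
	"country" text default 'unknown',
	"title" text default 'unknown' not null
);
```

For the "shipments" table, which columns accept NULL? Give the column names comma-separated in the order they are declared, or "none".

- code: CHECK does not forbid NULL (a CHECK constraint passes when its expression is NULL) → nullable.
- tax_rate: DEFAULT only fills an omitted column; an explicit NULL is still allowed → nullable.
- name: UNIQUE does not imply NOT NULL → nullable.
- unit_cost: no NOT NULL constraint applies → nullable.
- status: UNIQUE does not imply NOT NULL → nullable.
- carrier: CHECK does not forbid NULL (a CHECK constraint passes when its expression is NULL) → nullable.
- stock: DEFAULT only fills an omitted column; an explicit NULL is still allowed → nullable.
- price: declared NOT NULL → not nullable.
- shipment_id: CHECK does not forbid NULL (a CHECK constraint passes when its expression is NULL) → nullable.
- total: part of the PRIMARY KEY, which implies NOT NULL → not nullable.

code, tax_rate, name, unit_cost, status, carrier, stock, shipment_id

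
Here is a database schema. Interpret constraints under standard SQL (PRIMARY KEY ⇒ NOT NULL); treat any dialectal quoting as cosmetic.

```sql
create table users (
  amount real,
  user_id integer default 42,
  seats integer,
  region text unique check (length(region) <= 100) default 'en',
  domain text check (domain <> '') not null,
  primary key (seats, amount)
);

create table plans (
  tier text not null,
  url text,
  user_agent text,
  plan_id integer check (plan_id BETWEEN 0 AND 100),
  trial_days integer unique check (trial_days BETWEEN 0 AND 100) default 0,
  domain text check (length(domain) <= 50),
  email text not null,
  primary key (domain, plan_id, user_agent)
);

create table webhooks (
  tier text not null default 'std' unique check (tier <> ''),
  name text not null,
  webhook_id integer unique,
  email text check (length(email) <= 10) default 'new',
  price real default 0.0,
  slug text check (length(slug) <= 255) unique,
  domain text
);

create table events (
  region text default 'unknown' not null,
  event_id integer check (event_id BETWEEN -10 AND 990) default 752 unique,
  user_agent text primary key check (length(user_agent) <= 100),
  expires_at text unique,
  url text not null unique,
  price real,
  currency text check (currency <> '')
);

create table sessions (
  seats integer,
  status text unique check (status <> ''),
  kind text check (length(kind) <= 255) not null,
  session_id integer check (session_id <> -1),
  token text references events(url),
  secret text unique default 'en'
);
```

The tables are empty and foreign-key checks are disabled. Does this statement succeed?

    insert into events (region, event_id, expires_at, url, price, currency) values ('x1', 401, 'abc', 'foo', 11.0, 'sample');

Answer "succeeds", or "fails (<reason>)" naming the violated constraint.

user_agent is omitted from the column list and has no DEFAULT, so it would receive NULL.
But user_agent is part of the PRIMARY KEY (implied NOT NULL).

fails (NOT NULL on user_agent)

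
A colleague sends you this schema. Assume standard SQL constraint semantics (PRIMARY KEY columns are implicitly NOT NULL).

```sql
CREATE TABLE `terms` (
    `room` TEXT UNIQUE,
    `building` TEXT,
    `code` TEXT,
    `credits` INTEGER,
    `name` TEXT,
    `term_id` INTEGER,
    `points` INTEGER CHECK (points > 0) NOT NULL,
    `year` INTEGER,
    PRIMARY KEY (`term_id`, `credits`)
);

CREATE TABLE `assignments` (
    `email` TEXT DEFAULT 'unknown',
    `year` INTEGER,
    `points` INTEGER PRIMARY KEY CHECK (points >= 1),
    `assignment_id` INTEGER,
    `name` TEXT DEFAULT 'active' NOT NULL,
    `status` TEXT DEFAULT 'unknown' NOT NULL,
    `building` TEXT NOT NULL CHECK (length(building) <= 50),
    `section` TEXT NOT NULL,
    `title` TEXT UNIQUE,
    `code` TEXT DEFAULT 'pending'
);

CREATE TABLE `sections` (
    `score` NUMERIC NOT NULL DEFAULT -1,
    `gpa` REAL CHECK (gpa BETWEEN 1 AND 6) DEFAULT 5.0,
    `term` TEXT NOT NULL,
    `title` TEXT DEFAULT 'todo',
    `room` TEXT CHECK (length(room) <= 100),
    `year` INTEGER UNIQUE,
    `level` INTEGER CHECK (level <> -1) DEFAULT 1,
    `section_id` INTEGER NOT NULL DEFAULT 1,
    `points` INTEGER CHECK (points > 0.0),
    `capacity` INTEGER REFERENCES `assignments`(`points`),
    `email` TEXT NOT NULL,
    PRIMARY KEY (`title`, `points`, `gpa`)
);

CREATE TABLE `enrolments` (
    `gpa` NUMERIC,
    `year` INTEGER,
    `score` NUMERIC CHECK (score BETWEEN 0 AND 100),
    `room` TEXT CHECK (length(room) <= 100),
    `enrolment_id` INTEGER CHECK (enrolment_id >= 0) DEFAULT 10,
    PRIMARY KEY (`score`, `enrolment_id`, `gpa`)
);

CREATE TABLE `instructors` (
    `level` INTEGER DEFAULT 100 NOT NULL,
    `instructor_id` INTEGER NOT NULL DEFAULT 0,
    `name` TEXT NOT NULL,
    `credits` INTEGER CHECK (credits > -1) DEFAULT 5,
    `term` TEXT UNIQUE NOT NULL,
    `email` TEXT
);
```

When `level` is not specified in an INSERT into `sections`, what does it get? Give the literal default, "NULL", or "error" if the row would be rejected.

1

level has an explicit DEFAULT 1.
When the column is omitted from an INSERT, that default is used.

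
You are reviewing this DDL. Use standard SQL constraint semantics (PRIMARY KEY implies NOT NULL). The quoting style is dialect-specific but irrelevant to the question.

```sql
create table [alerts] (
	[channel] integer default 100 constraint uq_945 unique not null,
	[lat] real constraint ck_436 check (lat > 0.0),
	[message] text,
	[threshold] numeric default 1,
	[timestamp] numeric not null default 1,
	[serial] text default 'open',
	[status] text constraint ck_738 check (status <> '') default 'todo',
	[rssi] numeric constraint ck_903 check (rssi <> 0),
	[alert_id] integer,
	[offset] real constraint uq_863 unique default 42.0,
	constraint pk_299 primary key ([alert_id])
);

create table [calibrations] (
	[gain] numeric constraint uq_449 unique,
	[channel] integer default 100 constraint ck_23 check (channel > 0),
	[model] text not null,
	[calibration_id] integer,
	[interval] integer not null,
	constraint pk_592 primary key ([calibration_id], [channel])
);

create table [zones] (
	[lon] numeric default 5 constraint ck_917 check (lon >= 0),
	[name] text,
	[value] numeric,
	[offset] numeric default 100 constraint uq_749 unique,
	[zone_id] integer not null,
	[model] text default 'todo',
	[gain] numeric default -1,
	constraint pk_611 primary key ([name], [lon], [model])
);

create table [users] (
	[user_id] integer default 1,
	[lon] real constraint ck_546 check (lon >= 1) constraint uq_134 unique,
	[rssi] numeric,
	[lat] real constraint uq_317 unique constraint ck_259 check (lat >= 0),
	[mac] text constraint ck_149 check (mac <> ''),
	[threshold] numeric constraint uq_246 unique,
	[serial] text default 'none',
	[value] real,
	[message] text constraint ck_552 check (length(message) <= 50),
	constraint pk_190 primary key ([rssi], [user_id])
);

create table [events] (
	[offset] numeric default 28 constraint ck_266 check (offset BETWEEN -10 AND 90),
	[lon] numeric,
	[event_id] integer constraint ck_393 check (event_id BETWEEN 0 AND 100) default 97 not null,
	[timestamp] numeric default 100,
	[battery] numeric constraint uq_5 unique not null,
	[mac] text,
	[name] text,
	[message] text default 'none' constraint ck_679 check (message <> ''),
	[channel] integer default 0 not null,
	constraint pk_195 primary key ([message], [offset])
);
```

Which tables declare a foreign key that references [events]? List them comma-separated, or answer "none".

none

No REFERENCES clause anywhere in the schema names events.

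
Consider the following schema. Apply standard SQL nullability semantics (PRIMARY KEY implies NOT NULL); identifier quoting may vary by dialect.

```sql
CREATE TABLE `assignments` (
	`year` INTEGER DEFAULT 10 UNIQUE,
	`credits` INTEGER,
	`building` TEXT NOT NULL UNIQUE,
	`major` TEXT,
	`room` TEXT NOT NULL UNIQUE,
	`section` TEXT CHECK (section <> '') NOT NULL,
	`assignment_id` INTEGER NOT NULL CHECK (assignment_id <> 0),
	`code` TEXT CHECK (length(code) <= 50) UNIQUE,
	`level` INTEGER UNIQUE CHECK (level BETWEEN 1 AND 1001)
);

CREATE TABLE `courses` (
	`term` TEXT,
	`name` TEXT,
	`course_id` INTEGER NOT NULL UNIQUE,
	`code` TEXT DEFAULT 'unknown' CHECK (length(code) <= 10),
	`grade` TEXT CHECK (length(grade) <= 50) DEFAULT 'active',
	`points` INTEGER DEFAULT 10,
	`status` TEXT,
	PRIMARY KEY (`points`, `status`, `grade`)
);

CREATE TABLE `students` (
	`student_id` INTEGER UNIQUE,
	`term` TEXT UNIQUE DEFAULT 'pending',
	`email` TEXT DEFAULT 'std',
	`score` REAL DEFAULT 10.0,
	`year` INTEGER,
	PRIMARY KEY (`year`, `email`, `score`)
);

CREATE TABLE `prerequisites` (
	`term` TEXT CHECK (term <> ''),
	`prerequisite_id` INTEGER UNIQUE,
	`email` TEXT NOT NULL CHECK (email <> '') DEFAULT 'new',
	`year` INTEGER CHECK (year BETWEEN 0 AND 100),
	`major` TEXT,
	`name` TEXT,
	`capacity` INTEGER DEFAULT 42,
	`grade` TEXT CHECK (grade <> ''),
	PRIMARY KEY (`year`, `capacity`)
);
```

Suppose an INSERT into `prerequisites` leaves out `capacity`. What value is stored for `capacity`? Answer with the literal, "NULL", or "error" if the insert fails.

42

capacity has an explicit DEFAULT 42.
When the column is omitted from an INSERT, that default is used.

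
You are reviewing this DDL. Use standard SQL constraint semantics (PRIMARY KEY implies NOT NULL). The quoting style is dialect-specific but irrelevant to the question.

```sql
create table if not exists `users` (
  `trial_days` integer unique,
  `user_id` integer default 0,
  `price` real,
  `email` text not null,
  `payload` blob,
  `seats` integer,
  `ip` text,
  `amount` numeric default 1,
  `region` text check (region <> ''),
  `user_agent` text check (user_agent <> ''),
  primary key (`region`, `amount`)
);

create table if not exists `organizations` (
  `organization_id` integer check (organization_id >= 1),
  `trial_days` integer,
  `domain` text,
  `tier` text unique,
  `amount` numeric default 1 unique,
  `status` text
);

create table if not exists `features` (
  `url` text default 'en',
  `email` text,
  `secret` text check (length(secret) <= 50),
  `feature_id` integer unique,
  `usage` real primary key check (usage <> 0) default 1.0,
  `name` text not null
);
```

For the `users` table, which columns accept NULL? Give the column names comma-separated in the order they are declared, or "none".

trial_days, user_id, price, payload, seats, ip, user_agent

- trial_days: UNIQUE does not imply NOT NULL → nullable.
- user_id: DEFAULT only fills an omitted column; an explicit NULL is still allowed → nullable.
- price: no NOT NULL constraint applies → nullable.
- email: declared NOT NULL → not nullable.
- payload: no NOT NULL constraint applies → nullable.
- seats: no NOT NULL constraint applies → nullable.
- ip: no NOT NULL constraint applies → nullable.
- amount: part of the PRIMARY KEY, which implies NOT NULL → not nullable.
- region: part of the PRIMARY KEY, which implies NOT NULL → not nullable.
- user_agent: CHECK does not forbid NULL (a CHECK constraint passes when its expression is NULL) → nullable.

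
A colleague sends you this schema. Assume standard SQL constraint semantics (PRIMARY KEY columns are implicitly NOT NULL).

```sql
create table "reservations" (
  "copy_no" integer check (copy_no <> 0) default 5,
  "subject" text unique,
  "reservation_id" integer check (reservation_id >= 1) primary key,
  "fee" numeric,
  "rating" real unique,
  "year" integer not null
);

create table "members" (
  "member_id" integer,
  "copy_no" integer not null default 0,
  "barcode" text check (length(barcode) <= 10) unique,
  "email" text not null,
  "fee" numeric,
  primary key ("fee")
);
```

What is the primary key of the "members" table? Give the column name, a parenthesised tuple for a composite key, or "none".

fee is declared PRIMARY KEY as a table-level PRIMARY KEY clause.

fee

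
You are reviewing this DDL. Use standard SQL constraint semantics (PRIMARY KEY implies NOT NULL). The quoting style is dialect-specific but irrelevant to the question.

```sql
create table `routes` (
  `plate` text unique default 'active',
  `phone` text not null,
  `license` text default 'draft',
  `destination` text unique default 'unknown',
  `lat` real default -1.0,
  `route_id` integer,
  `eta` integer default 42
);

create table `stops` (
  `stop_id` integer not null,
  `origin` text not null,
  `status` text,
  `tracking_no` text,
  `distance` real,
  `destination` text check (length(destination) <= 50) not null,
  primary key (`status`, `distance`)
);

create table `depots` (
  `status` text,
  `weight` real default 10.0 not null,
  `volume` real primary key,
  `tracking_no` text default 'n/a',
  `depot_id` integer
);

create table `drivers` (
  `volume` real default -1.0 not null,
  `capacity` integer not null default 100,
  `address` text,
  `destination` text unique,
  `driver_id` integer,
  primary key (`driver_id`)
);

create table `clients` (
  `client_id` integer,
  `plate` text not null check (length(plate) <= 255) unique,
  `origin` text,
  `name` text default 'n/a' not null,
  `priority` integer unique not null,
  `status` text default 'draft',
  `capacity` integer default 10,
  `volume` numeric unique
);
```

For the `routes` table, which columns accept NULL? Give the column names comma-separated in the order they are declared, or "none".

plate, license, destination, lat, route_id, eta

- plate: UNIQUE does not imply NOT NULL → nullable.
- phone: declared NOT NULL → not nullable.
- license: DEFAULT only fills an omitted column; an explicit NULL is still allowed → nullable.
- destination: UNIQUE does not imply NOT NULL → nullable.
- lat: DEFAULT only fills an omitted column; an explicit NULL is still allowed → nullable.
- route_id: no NOT NULL constraint applies → nullable.
- eta: DEFAULT only fills an omitted column; an explicit NULL is still allowed → nullable.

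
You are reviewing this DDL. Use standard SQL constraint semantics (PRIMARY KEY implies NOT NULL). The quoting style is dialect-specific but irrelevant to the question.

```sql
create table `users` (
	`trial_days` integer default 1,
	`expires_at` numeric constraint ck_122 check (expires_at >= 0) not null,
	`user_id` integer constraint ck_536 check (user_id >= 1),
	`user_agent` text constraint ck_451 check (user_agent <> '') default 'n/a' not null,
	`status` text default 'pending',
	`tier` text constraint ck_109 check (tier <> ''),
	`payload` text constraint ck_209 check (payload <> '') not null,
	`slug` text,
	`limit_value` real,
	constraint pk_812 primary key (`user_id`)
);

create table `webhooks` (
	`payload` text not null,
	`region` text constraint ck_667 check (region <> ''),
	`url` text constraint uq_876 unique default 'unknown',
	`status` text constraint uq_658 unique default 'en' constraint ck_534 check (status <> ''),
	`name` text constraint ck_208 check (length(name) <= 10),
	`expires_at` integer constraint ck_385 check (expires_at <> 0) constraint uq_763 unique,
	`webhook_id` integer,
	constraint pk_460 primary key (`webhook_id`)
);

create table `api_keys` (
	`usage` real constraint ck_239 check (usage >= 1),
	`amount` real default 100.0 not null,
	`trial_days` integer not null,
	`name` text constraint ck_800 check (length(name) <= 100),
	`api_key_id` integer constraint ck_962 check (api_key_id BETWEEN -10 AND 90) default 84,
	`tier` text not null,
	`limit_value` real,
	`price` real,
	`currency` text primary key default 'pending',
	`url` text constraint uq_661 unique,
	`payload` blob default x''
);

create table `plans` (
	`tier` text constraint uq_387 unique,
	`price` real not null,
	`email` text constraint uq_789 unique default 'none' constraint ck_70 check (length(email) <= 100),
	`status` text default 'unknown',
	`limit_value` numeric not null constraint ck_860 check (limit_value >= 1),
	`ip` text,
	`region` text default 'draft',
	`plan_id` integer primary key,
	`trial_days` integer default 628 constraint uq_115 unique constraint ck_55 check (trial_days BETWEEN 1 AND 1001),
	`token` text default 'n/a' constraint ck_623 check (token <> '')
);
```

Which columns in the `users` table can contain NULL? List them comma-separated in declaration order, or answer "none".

trial_days, status, tier, slug, limit_value

- trial_days: DEFAULT only fills an omitted column; an explicit NULL is still allowed → nullable.
- expires_at: declared NOT NULL → not nullable.
- user_id: part of the PRIMARY KEY, which implies NOT NULL → not nullable.
- user_agent: declared NOT NULL → not nullable.
- status: DEFAULT only fills an omitted column; an explicit NULL is still allowed → nullable.
- tier: CHECK does not forbid NULL (a CHECK constraint passes when its expression is NULL) → nullable.
- payload: declared NOT NULL → not nullable.
- slug: no NOT NULL constraint applies → nullable.
- limit_value: no NOT NULL constraint applies → nullable.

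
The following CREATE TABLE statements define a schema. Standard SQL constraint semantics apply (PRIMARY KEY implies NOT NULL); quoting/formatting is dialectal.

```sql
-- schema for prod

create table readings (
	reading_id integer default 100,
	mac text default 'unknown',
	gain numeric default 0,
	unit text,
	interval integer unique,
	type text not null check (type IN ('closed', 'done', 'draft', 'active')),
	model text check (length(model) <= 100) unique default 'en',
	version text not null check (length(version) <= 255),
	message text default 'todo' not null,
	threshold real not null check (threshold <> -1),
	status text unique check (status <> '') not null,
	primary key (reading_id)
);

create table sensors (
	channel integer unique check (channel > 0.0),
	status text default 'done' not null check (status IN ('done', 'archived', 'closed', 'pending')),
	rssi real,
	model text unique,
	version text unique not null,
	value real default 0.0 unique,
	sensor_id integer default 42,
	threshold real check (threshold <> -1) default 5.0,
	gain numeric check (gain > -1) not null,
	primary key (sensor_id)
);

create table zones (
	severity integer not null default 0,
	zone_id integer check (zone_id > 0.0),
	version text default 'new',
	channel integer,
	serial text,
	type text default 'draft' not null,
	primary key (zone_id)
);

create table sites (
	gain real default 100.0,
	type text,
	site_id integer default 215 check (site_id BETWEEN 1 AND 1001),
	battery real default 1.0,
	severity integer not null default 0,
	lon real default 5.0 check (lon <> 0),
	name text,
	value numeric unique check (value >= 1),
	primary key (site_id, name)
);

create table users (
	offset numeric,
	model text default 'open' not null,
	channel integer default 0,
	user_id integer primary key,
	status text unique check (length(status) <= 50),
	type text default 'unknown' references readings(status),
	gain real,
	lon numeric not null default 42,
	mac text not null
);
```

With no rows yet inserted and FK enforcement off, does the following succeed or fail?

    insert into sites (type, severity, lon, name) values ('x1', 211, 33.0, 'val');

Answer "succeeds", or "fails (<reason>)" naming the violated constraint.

succeeds

NOT NULL columns: name is supplied; severity is supplied; site_id defaults to 215.
CHECK constraints: 33.0 satisfies (lon <> 0).
No constraint is violated.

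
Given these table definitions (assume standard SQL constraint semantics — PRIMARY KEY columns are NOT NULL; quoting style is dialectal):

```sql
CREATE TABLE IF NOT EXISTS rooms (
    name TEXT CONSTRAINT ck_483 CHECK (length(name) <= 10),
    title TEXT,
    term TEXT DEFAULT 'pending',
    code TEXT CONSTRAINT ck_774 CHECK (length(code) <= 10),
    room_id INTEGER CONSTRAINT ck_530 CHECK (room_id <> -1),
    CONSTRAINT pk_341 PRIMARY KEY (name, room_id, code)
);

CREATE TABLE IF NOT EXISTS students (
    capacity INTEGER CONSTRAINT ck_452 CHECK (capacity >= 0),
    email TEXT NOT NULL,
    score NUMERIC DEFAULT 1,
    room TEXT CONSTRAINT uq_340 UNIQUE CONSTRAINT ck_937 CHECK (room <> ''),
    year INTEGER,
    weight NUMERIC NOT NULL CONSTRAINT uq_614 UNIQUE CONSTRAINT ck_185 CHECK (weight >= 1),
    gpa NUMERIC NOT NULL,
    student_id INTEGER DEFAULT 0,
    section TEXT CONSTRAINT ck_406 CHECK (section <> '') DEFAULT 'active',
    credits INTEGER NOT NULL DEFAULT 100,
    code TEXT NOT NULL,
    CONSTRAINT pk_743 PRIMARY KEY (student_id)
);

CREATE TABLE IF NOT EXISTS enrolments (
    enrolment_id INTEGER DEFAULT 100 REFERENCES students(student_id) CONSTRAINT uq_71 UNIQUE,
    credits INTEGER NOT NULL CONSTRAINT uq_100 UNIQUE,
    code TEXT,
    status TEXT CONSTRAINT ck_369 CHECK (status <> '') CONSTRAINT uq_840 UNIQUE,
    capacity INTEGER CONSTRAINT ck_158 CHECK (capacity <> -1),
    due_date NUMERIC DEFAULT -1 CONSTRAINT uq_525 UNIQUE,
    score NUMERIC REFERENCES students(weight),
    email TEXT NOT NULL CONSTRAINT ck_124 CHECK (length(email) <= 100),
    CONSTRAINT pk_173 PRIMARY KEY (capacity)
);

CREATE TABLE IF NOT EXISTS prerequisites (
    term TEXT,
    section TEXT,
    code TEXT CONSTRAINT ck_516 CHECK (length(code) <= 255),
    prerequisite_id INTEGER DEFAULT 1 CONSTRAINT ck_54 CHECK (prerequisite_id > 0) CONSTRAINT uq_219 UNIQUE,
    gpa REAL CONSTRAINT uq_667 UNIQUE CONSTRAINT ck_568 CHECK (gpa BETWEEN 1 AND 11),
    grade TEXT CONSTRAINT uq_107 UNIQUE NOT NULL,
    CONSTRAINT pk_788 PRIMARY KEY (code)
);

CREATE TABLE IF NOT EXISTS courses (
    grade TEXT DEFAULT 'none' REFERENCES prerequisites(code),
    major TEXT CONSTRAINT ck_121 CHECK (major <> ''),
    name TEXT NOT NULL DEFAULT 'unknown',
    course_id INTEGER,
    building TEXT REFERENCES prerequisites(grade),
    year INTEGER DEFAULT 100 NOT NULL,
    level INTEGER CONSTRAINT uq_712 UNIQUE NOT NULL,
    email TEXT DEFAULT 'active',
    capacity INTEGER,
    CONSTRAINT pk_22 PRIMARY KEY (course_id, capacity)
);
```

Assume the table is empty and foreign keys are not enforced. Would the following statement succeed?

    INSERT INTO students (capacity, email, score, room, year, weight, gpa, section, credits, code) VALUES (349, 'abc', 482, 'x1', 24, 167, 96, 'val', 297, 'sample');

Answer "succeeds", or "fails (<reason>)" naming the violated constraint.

succeeds

NOT NULL columns: code is supplied; credits is supplied; email is supplied; gpa is supplied; student_id defaults to 0; weight is supplied.
CHECK constraints: 349 satisfies (capacity >= 0); 'x1' satisfies (room <> ''); 167 satisfies (weight >= 1); 'val' satisfies (section <> '').
No constraint is violated.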